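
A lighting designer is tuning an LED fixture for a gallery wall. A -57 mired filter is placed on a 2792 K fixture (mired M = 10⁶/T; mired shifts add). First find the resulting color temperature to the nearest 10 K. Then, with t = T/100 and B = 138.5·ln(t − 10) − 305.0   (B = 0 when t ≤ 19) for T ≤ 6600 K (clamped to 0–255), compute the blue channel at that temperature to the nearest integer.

130

M_in = 10⁶/2792 = 358.17; M_out = 358.17 + (-57) = 301.17.
T_out = 10⁶/301.17 = 3320.4 K → 3320 K; t = 33.2.
B = 138.5·ln(33.2 − 10) − 305.0 = 138.5·ln 23.2 − 305.0 = 138.5·3.1442 − 305.0 = 130.465.
Rounded: 130.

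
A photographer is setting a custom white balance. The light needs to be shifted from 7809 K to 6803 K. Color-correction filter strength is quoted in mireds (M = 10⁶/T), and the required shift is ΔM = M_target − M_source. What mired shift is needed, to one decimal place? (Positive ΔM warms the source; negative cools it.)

M_source = 10⁶/7809 = 128.057; M_target = 10⁶/6803 = 146.994.
ΔM = 146.994 − 128.057 = 18.937 → +18.9 mireds, a warming shift.

+18.9 mireds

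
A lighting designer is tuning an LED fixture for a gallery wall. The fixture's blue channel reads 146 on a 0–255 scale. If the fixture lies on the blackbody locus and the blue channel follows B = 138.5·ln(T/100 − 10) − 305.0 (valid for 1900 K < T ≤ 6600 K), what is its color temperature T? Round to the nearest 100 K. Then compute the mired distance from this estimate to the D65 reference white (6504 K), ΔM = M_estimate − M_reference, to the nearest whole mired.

ln(t − 10) = (146 + 305.0) / 138.5 = 3.2563.
t − 10 = e^3.2563 = 25.954, so t = 35.954.
T = 100·t = 3595 K → 3600 K to the nearest 100 K.
M_estimate = 10⁶/3600 = 277.78; M_reference = 10⁶/6504 = 153.75.
ΔM = 277.78 − 153.75 = 124.03 → +124 mireds.

+124 mireds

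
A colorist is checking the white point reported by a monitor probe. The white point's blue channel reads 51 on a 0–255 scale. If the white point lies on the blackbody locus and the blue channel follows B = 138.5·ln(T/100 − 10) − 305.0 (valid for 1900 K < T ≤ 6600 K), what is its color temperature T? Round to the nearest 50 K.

ln(t − 10) = (51 + 305.0) / 138.5 = 2.5704.
t − 10 = e^2.5704 = 13.071, so t = 23.071.
T = 100·t = 2307 K → 2300 K to the nearest 50 K.

2300 K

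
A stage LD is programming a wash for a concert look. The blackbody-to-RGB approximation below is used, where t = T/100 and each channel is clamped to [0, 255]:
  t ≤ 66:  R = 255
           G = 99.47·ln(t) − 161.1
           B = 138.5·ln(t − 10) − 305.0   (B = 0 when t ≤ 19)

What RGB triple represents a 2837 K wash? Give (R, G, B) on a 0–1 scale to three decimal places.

(1.000, 0.673, 0.385)

t = 2837/100 = 28.37; the t ≤ 66 branch applies.
R = 255 by definition for t ≤ 66.
G = 99.47·ln 28.37 − 161.1 = 99.47·3.3453 − 161.1 = 171.660.
B = 138.5·ln(28.37 − 10) − 305.0 = 138.5·ln 18.37 − 305.0 = 138.5·2.9107 − 305.0 = 98.135.
Dividing each by 255: (1.0000, 0.6732, 0.3848) → (1.000, 0.673, 0.385).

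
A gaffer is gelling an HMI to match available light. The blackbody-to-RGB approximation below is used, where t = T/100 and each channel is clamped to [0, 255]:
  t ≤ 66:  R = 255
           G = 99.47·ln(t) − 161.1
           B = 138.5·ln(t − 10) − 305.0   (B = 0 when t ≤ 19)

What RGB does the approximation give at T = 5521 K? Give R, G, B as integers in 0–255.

t = 5521/100 = 55.21; the t ≤ 66 branch applies.
R = 255 by definition for t ≤ 66.
G = 99.47·ln 55.21 − 161.1 = 99.47·4.0111 − 161.1 = 237.889.
B = 138.5·ln(55.21 − 10) − 305.0 = 138.5·ln 45.21 − 305.0 = 138.5·3.8113 − 305.0 = 222.868.
Rounded: (255, 238, 223).

R=255, G=238, B=223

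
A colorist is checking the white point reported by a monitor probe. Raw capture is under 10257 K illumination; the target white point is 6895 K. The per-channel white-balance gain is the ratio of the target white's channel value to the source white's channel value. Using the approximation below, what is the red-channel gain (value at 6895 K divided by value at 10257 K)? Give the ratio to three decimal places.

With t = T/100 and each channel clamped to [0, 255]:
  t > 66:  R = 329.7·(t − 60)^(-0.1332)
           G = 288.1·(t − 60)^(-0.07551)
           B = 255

At 10257 K (t = 102.57):
  R = 329.7·(102.57 − 60)^(-0.1332) = 329.7·42.57^(-0.1332) = 329.7·0.60674 = 200.043.
At 6895 K (t = 68.95):
  R = 329.7·(68.95 − 60)^(-0.1332) = 329.7·8.95^(-0.1332) = 329.7·0.74682 = 246.227.
Gain = 246.227 / 200.043 = 1.2309 → 1.231.

1.231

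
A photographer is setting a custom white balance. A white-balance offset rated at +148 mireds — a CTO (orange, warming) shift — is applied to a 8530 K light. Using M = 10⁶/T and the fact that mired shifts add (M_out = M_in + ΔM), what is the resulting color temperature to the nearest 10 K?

M_in = 10⁶/8530 = 117.23 mireds.
M_out = 117.23 + (+148) = 265.23 mireds.
T_out = 10⁶/265.23 = 3770.3 K → 3770 K.

3770 K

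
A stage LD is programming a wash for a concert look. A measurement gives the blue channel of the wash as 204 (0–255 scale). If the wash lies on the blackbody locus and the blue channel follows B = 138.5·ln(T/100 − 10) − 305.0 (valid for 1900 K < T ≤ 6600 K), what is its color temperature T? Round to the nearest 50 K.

4950 K

ln(t − 10) = (204 + 305.0) / 138.5 = 3.6751.
t − 10 = e^3.6751 = 39.452, so t = 49.452.
T = 100·t = 4945 K → 4950 K to the nearest 50 K.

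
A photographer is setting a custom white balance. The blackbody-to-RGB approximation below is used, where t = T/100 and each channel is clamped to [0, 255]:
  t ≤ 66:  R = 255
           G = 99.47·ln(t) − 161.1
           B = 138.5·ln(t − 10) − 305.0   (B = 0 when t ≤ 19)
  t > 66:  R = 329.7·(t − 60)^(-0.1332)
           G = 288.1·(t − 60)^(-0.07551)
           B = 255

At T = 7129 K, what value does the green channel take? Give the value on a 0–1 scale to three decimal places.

0.941

t = 7129/100 = 71.29; the t > 66 branch applies.
G = 288.1·(71.29 − 60)^(-0.07551) = 288.1·11.29^(-0.07551) = 288.1·0.83274 = 239.913.
On a 0–1 scale: 239.913/255 = 0.9408 → 0.941.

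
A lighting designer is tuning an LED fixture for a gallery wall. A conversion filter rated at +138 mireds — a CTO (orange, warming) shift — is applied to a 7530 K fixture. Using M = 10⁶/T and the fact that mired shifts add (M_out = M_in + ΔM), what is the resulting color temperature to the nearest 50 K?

M_in = 10⁶/7530 = 132.80 mireds.
M_out = 132.80 + (+138) = 270.80 mireds.
T_out = 10⁶/270.80 = 3692.7 K → 3700 K.

3700 K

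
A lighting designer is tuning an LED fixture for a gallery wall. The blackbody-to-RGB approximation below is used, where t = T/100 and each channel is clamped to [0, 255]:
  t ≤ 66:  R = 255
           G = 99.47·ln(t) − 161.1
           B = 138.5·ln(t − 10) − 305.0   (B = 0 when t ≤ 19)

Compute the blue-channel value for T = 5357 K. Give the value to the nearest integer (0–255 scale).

218

t = 5357/100 = 53.57; the t ≤ 66 branch applies.
B = 138.5·ln(53.57 − 10) − 305.0 = 138.5·ln 43.57 − 305.0 = 138.5·3.7744 − 305.0 = 217.750.
Rounded: 218.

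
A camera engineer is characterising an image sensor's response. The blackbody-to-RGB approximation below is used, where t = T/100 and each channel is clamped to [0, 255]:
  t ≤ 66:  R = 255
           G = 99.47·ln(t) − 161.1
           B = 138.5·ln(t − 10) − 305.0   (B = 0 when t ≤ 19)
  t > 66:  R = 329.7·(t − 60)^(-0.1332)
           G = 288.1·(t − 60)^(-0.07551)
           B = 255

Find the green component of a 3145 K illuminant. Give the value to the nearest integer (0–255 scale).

182

t = 3145/100 = 31.45; the t ≤ 66 branch applies.
G = 99.47·ln 31.45 − 161.1 = 99.47·3.4484 − 161.1 = 181.912.
Rounded: 182.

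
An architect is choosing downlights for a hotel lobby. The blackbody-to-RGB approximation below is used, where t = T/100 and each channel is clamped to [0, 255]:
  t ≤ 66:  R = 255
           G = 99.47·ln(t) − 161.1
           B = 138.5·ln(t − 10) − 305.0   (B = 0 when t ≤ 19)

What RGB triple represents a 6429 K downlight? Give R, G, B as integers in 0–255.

R=255, G=253, B=248

t = 6429/100 = 64.29; the t ≤ 66 branch applies.
R = 255 by definition for t ≤ 66.
G = 99.47·ln 64.29 − 161.1 = 99.47·4.1634 − 161.1 = 253.034.
B = 138.5·ln(64.29 − 10) − 305.0 = 138.5·ln 54.29 − 305.0 = 138.5·3.9943 − 305.0 = 248.216.
Rounded: (255, 253, 248).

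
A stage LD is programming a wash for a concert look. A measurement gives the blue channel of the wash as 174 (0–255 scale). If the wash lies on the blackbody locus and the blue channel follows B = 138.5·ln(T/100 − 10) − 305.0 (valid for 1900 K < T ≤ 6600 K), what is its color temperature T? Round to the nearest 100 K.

ln(t − 10) = (174 + 305.0) / 138.5 = 3.4585.
t − 10 = e^3.4585 = 31.769, so t = 41.769.
T = 100·t = 4177 K → 4200 K to the nearest 100 K.

4200 K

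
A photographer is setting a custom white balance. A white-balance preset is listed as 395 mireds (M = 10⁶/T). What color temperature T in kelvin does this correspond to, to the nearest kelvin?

2532 K

T = 10⁶ / 395 = 2531.65 K → 2532 K.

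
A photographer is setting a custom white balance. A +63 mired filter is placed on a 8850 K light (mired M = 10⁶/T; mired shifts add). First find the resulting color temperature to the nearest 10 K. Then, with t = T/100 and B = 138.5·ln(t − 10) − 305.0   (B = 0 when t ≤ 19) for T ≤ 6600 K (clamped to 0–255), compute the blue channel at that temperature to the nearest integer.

228

M_in = 10⁶/8850 = 112.99; M_out = 112.99 + (+63) = 175.99.
T_out = 10⁶/175.99 = 5682.0 K → 5680 K; t = 56.8.
B = 138.5·ln(56.8 − 10) − 305.0 = 138.5·ln 46.8 − 305.0 = 138.5·3.8459 − 305.0 = 227.655.
Rounded: 228.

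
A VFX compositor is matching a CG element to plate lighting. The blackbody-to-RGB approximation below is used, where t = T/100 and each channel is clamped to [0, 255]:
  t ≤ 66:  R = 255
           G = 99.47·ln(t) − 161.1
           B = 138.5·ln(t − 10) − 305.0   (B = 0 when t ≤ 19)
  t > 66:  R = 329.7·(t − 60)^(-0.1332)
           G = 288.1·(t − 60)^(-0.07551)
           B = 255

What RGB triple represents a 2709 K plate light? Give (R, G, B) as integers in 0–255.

t = 2709/100 = 27.09; the t ≤ 66 branch applies.
R = 255 by definition for t ≤ 66.
G = 99.47·ln 27.09 − 161.1 = 99.47·3.2992 − 161.1 = 167.068.
B = 138.5·ln(27.09 − 10) − 305.0 = 138.5·ln 17.09 − 305.0 = 138.5·2.8385 − 305.0 = 88.131.
Rounded: (255, 167, 88).

(255, 167, 88)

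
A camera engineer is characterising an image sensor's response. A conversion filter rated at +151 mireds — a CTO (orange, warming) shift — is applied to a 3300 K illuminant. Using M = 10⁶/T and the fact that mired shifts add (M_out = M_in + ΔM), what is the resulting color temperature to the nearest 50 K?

M_in = 10⁶/3300 = 303.03 mireds.
M_out = 303.03 + (+151) = 454.03 mireds.
T_out = 10⁶/454.03 = 2202.5 K → 2200 K.

2200 K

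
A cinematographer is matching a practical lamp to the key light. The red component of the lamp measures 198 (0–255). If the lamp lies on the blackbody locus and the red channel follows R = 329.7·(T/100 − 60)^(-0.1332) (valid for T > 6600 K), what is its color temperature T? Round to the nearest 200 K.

(t − 60)^(-0.1332) = 198/329.7 = 0.60055.
t − 60 = 0.60055^(1/-0.1332) = 0.60055^(-7.508) = 45.980, so t = 105.980.
T = 100·t = 10598 K → 10600 K to the nearest 200 K.

10600 K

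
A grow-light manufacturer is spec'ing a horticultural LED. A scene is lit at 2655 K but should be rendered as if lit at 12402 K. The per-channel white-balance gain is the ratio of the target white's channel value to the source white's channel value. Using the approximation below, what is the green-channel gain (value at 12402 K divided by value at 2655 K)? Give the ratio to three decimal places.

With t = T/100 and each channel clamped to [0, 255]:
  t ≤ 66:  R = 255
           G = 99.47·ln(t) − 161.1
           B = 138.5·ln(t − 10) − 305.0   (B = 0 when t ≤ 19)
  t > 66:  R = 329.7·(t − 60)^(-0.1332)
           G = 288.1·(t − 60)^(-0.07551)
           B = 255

1.275

At 2655 K (t = 26.55):
  G = 99.47·ln 26.55 − 161.1 = 99.47·3.2790 − 161.1 = 165.065.
At 12402 K (t = 124.02):
  G = 288.1·(124.02 − 60)^(-0.07551) = 288.1·64.02^(-0.07551) = 288.1·0.73047 = 210.450.
Gain = 210.450 / 165.065 = 1.2749 → 1.275.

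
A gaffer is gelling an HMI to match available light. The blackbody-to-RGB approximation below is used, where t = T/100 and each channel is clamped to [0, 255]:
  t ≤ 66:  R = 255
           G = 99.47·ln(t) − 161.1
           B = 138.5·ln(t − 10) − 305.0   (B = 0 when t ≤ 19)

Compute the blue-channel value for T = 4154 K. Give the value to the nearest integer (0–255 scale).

t = 4154/100 = 41.54; the t ≤ 66 branch applies.
B = 138.5·ln(41.54 − 10) − 305.0 = 138.5·ln 31.54 − 305.0 = 138.5·3.4513 − 305.0 = 172.999.
Rounded: 173.

173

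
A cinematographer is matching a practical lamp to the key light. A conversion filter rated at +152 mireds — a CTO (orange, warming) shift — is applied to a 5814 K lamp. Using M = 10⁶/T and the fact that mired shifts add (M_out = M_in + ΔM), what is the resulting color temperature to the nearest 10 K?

M_in = 10⁶/5814 = 172.00 mireds.
M_out = 172.00 + (+152) = 324.00 mireds.
T_out = 10⁶/324.00 = 3086.4 K → 3090 K.

3090 K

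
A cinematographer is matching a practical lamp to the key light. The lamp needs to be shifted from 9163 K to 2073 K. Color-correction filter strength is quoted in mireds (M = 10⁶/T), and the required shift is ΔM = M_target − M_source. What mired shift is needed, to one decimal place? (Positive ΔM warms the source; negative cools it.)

M_source = 10⁶/9163 = 109.135; M_target = 10⁶/2073 = 482.393.
ΔM = 482.393 − 109.135 = 373.258 → +373.3 mireds, a warming shift.

+373.3 mireds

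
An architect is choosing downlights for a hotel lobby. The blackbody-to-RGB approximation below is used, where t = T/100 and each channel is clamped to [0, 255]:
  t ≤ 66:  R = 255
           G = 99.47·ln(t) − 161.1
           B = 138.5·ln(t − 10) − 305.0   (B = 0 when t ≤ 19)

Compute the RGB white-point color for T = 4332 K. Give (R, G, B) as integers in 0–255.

(255, 214, 181)

t = 4332/100 = 43.32; the t ≤ 66 branch applies.
R = 255 by definition for t ≤ 66.
G = 99.47·ln 43.32 − 161.1 = 99.47·3.7686 − 161.1 = 213.764.
B = 138.5·ln(43.32 − 10) − 305.0 = 138.5·ln 33.32 − 305.0 = 138.5·3.5062 − 305.0 = 180.603.
Rounded: (255, 214, 181).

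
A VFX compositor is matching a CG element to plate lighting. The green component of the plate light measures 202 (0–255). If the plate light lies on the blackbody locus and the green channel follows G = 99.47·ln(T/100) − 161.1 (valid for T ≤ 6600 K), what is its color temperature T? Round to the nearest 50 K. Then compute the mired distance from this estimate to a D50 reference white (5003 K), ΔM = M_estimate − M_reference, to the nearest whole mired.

ln t = (202 + 161.1) / 99.47 = 3.6503.
t = e^3.6503 = 38.488.
T = 100·t = 3849 K → 3850 K to the nearest 50 K.
M_estimate = 10⁶/3850 = 259.74; M_reference = 10⁶/5003 = 199.88.
ΔM = 259.74 − 199.88 = 59.86 → +60 mireds.

+60 mireds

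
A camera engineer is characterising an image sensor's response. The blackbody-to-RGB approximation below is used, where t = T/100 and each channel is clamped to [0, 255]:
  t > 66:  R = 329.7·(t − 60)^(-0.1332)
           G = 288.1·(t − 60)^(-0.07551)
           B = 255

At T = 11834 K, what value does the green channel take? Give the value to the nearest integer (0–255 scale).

t = 11834/100 = 118.34; the t > 66 branch applies.
G = 288.1·(118.34 − 60)^(-0.07551) = 288.1·58.34^(-0.07551) = 288.1·0.73562 = 211.931.
Rounded: 212.

212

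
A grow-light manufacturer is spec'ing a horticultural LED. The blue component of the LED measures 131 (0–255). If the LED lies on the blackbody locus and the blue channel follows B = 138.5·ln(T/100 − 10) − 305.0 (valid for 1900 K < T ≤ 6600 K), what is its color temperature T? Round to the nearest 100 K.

3300 K

ln(t − 10) = (131 + 305.0) / 138.5 = 3.1480.
t − 10 = e^3.1480 = 23.290, so t = 33.290.
T = 100·t = 3329 K → 3300 K to the nearest 100 K.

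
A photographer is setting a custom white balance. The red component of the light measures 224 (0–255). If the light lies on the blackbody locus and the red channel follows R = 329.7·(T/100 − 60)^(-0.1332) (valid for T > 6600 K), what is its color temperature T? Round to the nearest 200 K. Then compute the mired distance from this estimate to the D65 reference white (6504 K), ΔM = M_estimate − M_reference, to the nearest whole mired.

(t − 60)^(-0.1332) = 224/329.7 = 0.67941.
t − 60 = 0.67941^(1/-0.1332) = 0.67941^(-7.508) = 18.209, so t = 78.209.
T = 100·t = 7821 K → 7800 K to the nearest 200 K.
M_estimate = 10⁶/7800 = 128.21; M_reference = 10⁶/6504 = 153.75.
ΔM = 128.21 − 153.75 = -25.55 → -26 mireds.

-26 mireds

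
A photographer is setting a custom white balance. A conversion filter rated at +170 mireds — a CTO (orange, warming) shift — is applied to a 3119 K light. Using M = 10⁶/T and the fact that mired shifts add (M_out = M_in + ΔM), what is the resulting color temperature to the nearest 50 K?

M_in = 10⁶/3119 = 320.62 mireds.
M_out = 320.62 + (+170) = 490.62 mireds.
T_out = 10⁶/490.62 = 2038.3 K → 2050 K.

2050 K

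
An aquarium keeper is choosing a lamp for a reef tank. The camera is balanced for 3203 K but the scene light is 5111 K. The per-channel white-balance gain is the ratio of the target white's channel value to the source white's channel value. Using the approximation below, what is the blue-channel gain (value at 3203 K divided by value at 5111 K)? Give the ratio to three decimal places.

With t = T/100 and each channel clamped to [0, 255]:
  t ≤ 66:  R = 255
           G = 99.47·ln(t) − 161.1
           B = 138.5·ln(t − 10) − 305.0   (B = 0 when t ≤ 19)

0.588

At 5111 K (t = 51.11):
  B = 138.5·ln(51.11 − 10) − 305.0 = 138.5·ln 41.11 − 305.0 = 138.5·3.7163 − 305.0 = 209.701.
At 3203 K (t = 32.03):
  B = 138.5·ln(32.03 − 10) − 305.0 = 138.5·ln 22.03 − 305.0 = 138.5·3.0924 − 305.0 = 123.298.
Gain = 123.298 / 209.701 = 0.5880 → 0.588.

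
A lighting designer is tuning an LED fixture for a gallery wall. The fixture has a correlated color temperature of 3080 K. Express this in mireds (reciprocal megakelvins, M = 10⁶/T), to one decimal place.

324.7 mireds

M = 10⁶ / 3080 = 324.675 → 324.7 mireds.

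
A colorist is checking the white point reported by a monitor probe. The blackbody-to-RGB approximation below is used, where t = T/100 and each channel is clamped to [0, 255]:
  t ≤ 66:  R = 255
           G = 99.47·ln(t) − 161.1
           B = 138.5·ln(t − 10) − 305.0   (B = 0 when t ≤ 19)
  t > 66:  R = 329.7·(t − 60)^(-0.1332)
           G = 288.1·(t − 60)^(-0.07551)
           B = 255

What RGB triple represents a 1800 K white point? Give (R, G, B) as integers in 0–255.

(255, 126, 0)

t = 1800/100 = 18; the t ≤ 66 branch applies.
R = 255 by definition for t ≤ 66.
G = 99.47·ln 18 − 161.1 = 99.47·2.8904 − 161.1 = 126.405.
t = 18 ≤ 19, so B = 0.
Rounded: (255, 126, 0).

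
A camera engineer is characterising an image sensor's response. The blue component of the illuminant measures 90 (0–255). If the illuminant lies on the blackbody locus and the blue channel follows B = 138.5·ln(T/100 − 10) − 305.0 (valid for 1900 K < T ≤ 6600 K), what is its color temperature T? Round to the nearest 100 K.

ln(t − 10) = (90 + 305.0) / 138.5 = 2.8520.
t − 10 = e^2.8520 = 17.322, so t = 27.322.
T = 100·t = 2732 K → 2700 K to the nearest 100 K.

2700 K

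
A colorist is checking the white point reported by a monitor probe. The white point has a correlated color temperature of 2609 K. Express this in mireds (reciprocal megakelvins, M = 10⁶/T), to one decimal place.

383.3 mireds

M = 10⁶ / 2609 = 383.289 → 383.3 mireds.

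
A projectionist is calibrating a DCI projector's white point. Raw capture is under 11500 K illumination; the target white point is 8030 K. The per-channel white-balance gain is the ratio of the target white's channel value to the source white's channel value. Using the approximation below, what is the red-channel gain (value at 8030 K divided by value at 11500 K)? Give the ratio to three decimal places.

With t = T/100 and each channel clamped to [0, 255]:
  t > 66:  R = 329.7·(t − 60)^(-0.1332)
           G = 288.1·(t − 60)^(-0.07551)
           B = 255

1.142

At 11500 K (t = 115):
  R = 329.7·(115 − 60)^(-0.1332) = 329.7·55^(-0.1332) = 329.7·0.58639 = 193.332.
At 8030 K (t = 80.3):
  R = 329.7·(80.3 − 60)^(-0.1332) = 329.7·20.3^(-0.1332) = 329.7·0.66964 = 220.780.
Gain = 220.780 / 193.332 = 1.1420 → 1.142.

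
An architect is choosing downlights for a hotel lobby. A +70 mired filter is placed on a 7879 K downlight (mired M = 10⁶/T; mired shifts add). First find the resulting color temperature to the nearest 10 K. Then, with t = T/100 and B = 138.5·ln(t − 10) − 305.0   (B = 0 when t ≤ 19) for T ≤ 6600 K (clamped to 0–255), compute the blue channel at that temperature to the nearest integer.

209

M_in = 10⁶/7879 = 126.92; M_out = 126.92 + (+70) = 196.92.
T_out = 10⁶/196.92 = 5078.2 K → 5080 K; t = 50.8.
B = 138.5·ln(50.8 − 10) − 305.0 = 138.5·ln 40.8 − 305.0 = 138.5·3.7087 − 305.0 = 208.652.
Rounded: 209.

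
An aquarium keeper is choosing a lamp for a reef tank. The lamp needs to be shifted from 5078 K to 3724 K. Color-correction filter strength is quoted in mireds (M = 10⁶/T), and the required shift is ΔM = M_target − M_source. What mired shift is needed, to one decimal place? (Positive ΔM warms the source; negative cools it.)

+71.6 mireds

M_source = 10⁶/5078 = 196.928; M_target = 10⁶/3724 = 268.528.
ΔM = 268.528 − 196.928 = 71.601 → +71.6 mireds, a warming shift.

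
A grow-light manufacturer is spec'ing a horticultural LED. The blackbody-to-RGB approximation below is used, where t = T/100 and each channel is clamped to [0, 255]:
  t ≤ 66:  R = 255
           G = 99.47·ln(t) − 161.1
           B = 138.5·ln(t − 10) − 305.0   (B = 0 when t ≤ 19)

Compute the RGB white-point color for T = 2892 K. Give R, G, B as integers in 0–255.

t = 2892/100 = 28.92; the t ≤ 66 branch applies.
R = 255 by definition for t ≤ 66.
G = 99.47·ln 28.92 − 161.1 = 99.47·3.3645 − 161.1 = 173.570.
B = 138.5·ln(28.92 − 10) − 305.0 = 138.5·ln 18.92 − 305.0 = 138.5·2.9402 − 305.0 = 102.220.
Rounded: (255, 174, 102).

R=255, G=174, B=102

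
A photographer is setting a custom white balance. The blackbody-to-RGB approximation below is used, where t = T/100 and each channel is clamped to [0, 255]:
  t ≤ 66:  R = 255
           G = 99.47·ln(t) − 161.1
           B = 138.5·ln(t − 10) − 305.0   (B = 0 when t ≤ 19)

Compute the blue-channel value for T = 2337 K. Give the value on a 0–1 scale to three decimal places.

0.212

t = 2337/100 = 23.37; the t ≤ 66 branch applies.
B = 138.5·ln(23.37 − 10) − 305.0 = 138.5·ln 13.37 − 305.0 = 138.5·2.5930 − 305.0 = 54.132.
On a 0–1 scale: 54.132/255 = 0.2123 → 0.212.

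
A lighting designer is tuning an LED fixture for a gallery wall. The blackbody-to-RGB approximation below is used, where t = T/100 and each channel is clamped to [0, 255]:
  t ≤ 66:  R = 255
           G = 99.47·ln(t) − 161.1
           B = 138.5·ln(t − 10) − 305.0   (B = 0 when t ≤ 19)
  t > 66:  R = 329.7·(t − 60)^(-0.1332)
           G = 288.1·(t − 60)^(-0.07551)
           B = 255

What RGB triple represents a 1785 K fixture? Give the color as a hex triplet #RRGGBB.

#FF7E00

t = 1785/100 = 17.85; the t ≤ 66 branch applies.
R = 255 by definition for t ≤ 66.
G = 99.47·ln 17.85 − 161.1 = 99.47·2.8820 − 161.1 = 125.573.
t = 17.85 ≤ 19, so B = 0.
Rounded: (255, 126, 0).
In hex: #FF7E00.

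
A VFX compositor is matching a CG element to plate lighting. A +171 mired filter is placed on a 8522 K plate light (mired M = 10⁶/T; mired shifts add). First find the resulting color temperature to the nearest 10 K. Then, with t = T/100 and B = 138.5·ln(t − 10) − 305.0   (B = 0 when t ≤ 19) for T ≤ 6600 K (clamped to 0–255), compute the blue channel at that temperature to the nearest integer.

139

M_in = 10⁶/8522 = 117.34; M_out = 117.34 + (+171) = 288.34.
T_out = 10⁶/288.34 = 3468.1 K → 3470 K; t = 34.7.
B = 138.5·ln(34.7 − 10) − 305.0 = 138.5·ln 24.7 − 305.0 = 138.5·3.2068 − 305.0 = 139.142.
Rounded: 139.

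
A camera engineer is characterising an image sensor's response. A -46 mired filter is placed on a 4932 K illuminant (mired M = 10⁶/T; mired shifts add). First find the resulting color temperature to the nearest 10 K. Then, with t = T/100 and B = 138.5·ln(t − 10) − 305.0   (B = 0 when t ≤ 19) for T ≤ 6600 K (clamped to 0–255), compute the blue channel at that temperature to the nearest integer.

247

M_in = 10⁶/4932 = 202.76; M_out = 202.76 + (-46) = 156.76.
T_out = 10⁶/156.76 = 6379.3 K → 6380 K; t = 63.8.
B = 138.5·ln(63.8 − 10) − 305.0 = 138.5·ln 53.8 − 305.0 = 138.5·3.9853 − 305.0 = 246.960.
Rounded: 247.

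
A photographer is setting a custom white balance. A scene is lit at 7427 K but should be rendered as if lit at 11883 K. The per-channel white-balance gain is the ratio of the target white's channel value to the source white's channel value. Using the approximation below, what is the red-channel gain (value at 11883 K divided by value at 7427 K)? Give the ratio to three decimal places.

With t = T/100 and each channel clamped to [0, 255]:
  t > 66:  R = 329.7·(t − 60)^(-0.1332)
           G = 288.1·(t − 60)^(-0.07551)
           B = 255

0.828

At 7427 K (t = 74.27):
  R = 329.7·(74.27 − 60)^(-0.1332) = 329.7·14.27^(-0.1332) = 329.7·0.70183 = 231.393.
At 11883 K (t = 118.83):
  R = 329.7·(118.83 − 60)^(-0.1332) = 329.7·58.83^(-0.1332) = 329.7·0.58115 = 191.606.
Gain = 191.606 / 231.393 = 0.8281 → 0.828.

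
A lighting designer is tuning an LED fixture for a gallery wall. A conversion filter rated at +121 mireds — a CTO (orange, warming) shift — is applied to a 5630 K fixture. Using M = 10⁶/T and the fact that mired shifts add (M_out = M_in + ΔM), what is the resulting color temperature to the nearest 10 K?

M_in = 10⁶/5630 = 177.62 mireds.
M_out = 177.62 + (+121) = 298.62 mireds.
T_out = 10⁶/298.62 = 3348.7 K → 3350 K.

3350 K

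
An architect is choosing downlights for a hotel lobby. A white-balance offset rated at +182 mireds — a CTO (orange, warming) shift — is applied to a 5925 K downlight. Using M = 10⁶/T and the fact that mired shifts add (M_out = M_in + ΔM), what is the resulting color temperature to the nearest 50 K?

2850 K

M_in = 10⁶/5925 = 168.78 mireds.
M_out = 168.78 + (+182) = 350.78 mireds.
T_out = 10⁶/350.78 = 2850.8 K → 2850 K.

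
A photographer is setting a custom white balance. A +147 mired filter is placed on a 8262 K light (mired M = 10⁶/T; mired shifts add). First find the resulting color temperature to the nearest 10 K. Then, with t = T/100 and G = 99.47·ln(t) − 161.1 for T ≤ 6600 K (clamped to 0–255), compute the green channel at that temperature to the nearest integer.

M_in = 10⁶/8262 = 121.04; M_out = 121.04 + (+147) = 268.04.
T_out = 10⁶/268.04 = 3730.8 K → 3730 K; t = 37.3.
G = 99.47·ln 37.3 − 161.1 = 99.47·3.6190 − 161.1 = 198.881.
Rounded: 199.

199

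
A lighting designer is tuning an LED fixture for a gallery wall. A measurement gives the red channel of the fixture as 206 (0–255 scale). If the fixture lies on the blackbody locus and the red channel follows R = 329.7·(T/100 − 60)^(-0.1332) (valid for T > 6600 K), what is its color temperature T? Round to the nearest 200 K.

9400 K

(t − 60)^(-0.1332) = 206/329.7 = 0.62481.
t − 60 = 0.62481^(1/-0.1332) = 0.62481^(-7.508) = 34.152, so t = 94.152.
T = 100·t = 9415 K → 9400 K to the nearest 200 K.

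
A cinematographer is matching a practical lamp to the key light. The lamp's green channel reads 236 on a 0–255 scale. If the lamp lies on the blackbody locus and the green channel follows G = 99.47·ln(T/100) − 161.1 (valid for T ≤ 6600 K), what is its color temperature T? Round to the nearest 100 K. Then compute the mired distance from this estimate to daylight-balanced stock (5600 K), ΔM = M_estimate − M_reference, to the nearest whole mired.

+7 mireds

ln t = (236 + 161.1) / 99.47 = 3.9922.
t = e^3.9922 = 54.172.
T = 100·t = 5417 K → 5400 K to the nearest 100 K.
M_estimate = 10⁶/5400 = 185.19; M_reference = 10⁶/5600 = 178.57.
ΔM = 185.19 − 178.57 = 6.61 → +7 mireds.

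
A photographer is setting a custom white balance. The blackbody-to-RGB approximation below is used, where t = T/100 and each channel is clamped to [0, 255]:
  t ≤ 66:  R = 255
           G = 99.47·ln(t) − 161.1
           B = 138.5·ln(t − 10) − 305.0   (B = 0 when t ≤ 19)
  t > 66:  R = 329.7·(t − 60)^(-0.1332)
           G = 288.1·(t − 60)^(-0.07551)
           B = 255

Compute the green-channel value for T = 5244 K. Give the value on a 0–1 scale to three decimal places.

t = 5244/100 = 52.44; the t ≤ 66 branch applies.
G = 99.47·ln 52.44 − 161.1 = 99.47·3.9597 − 161.1 = 232.768.
On a 0–1 scale: 232.768/255 = 0.9128 → 0.913.

0.913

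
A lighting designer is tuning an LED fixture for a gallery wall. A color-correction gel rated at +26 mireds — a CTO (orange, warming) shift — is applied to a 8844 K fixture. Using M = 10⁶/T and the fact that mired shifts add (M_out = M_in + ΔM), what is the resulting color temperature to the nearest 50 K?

7200 K

M_in = 10⁶/8844 = 113.07 mireds.
M_out = 113.07 + (+26) = 139.07 mireds.
T_out = 10⁶/139.07 = 7190.6 K → 7200 K.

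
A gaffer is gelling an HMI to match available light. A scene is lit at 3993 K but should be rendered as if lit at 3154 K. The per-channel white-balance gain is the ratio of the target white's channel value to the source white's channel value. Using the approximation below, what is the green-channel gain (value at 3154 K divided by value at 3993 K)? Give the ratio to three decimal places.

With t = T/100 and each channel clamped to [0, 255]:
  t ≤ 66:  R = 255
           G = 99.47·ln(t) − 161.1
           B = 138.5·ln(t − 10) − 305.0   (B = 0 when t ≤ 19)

0.886

At 3993 K (t = 39.93):
  G = 99.47·ln 39.93 − 161.1 = 99.47·3.6871 − 161.1 = 205.659.
At 3154 K (t = 31.54):
  G = 99.47·ln 31.54 − 161.1 = 99.47·3.4513 − 161.1 = 182.196.
Gain = 182.196 / 205.659 = 0.8859 → 0.886.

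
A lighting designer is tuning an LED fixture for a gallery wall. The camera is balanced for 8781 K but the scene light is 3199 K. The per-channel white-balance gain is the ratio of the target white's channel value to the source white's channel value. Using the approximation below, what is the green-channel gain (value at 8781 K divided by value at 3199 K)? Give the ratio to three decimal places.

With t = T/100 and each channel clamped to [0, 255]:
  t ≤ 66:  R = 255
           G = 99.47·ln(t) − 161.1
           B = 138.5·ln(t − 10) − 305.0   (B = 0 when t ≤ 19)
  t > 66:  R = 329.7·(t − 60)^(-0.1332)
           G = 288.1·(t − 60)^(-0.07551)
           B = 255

At 3199 K (t = 31.99):
  G = 99.47·ln 31.99 − 161.1 = 99.47·3.4654 − 161.1 = 183.606.
At 8781 K (t = 87.81):
  G = 288.1·(87.81 − 60)^(-0.07551) = 288.1·27.81^(-0.07551) = 288.1·0.77794 = 224.126.
Gain = 224.126 / 183.606 = 1.2207 → 1.221.

1.221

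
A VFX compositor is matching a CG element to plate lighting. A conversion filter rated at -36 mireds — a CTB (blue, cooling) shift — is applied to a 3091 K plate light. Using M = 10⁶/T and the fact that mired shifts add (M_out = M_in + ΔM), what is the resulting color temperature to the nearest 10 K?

M_in = 10⁶/3091 = 323.52 mireds.
M_out = 323.52 + (-36) = 287.52 mireds.
T_out = 10⁶/287.52 = 3478.0 K → 3480 K.

3480 K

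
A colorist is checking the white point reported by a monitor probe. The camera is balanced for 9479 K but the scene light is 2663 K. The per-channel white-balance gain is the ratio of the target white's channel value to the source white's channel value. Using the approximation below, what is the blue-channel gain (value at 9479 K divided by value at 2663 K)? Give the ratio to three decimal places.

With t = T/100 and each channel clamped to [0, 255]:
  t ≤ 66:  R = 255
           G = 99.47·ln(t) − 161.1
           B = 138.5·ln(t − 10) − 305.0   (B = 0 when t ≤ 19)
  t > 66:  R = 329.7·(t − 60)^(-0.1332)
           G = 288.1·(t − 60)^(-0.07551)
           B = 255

3.023

At 2663 K (t = 26.63):
  B = 138.5·ln(26.63 − 10) − 305.0 = 138.5·ln 16.63 − 305.0 = 138.5·2.8112 − 305.0 = 84.352.
At 9479 K (t = 94.79):
  B = 255 by definition for t > 66.
Gain = 255.000 / 84.352 = 3.0230 → 3.023.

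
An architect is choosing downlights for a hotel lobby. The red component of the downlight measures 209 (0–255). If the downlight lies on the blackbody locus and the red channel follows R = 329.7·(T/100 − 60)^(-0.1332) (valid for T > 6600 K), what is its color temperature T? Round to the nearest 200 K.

(t − 60)^(-0.1332) = 209/329.7 = 0.63391.
t − 60 = 0.63391^(1/-0.1332) = 0.63391^(-7.508) = 30.639, so t = 90.639.
T = 100·t = 9064 K → 9000 K to the nearest 200 K.

9000 K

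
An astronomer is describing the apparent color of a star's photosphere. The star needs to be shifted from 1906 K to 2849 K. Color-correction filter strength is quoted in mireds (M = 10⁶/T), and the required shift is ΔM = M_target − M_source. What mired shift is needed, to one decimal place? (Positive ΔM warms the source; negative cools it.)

M_source = 10⁶/1906 = 524.659; M_target = 10⁶/2849 = 351.000.
ΔM = 351.000 − 524.659 = -173.659 → -173.7 mireds, a cooling shift.

-173.7 mireds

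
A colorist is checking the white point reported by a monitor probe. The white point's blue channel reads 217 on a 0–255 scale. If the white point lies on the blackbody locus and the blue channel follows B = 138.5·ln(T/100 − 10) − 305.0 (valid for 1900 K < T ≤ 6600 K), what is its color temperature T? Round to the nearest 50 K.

5350 K

ln(t − 10) = (217 + 305.0) / 138.5 = 3.7690.
t − 10 = e^3.7690 = 43.335, so t = 53.335.
T = 100·t = 5333 K → 5350 K to the nearest 50 K.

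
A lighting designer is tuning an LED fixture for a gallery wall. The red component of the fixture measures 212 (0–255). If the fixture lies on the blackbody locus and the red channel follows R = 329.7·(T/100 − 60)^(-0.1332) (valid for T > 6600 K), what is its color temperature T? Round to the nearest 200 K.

(t − 60)^(-0.1332) = 212/329.7 = 0.64301.
t − 60 = 0.64301^(1/-0.1332) = 0.64301^(-7.508) = 27.530, so t = 87.530.
T = 100·t = 8753 K → 8800 K to the nearest 200 K.

8800 K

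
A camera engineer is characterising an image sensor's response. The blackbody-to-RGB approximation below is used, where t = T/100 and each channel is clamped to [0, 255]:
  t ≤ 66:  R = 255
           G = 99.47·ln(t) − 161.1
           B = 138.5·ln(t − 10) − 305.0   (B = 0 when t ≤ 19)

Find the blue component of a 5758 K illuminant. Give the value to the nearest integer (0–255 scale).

230

t = 5758/100 = 57.58; the t ≤ 66 branch applies.
B = 138.5·ln(57.58 − 10) − 305.0 = 138.5·ln 47.58 − 305.0 = 138.5·3.8624 − 305.0 = 229.944.
Rounded: 230.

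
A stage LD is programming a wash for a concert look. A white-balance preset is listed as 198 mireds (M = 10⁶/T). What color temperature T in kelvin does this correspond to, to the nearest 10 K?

5050 K

T = 10⁶ / 198 = 5050.51 K → 5050 K.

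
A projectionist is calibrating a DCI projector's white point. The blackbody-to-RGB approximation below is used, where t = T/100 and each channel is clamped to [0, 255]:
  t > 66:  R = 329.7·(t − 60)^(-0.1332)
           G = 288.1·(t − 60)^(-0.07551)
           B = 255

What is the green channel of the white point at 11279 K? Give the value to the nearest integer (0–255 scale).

t = 11279/100 = 112.79; the t > 66 branch applies.
G = 288.1·(112.79 − 60)^(-0.07551) = 288.1·52.79^(-0.07551) = 288.1·0.74119 = 213.537.
Rounded: 214.

214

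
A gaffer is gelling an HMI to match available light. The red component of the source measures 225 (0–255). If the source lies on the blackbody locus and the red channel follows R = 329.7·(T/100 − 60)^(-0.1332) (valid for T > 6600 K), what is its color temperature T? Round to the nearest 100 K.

7800 K

(t − 60)^(-0.1332) = 225/329.7 = 0.68244.
t − 60 = 0.68244^(1/-0.1332) = 0.68244^(-7.508) = 17.610, so t = 77.610.
T = 100·t = 7761 K → 7800 K to the nearest 100 K.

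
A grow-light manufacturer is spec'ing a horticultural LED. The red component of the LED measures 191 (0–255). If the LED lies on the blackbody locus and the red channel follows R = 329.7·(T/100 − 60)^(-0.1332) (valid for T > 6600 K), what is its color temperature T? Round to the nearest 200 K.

(t − 60)^(-0.1332) = 191/329.7 = 0.57931.
t − 60 = 0.57931^(1/-0.1332) = 0.57931^(-7.508) = 60.245, so t = 120.245.
T = 100·t = 12025 K → 12000 K to the nearest 200 K.

12000 K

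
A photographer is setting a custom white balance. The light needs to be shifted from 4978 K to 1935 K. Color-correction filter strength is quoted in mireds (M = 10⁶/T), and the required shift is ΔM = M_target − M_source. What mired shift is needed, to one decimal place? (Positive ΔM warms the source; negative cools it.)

M_source = 10⁶/4978 = 200.884; M_target = 10⁶/1935 = 516.796.
ΔM = 516.796 − 200.884 = 315.912 → +315.9 mireds, a warming shift.

+315.9 mireds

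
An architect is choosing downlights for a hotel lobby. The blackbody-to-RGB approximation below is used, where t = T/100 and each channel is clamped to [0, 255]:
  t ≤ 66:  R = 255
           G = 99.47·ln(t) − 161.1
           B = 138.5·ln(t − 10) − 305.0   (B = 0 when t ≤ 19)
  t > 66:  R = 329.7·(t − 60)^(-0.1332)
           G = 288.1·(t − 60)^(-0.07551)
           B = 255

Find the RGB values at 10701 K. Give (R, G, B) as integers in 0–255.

(197, 215, 255)

t = 10701/100 = 107.01; the t > 66 branch applies.
R = 329.7·(107.01 − 60)^(-0.1332) = 329.7·47.01^(-0.1332) = 329.7·0.59878 = 197.416.
G = 288.1·(107.01 − 60)^(-0.07551) = 288.1·47.01^(-0.07551) = 288.1·0.74771 = 215.415.
B = 255 by definition for t > 66.
Rounded: (197, 215, 255).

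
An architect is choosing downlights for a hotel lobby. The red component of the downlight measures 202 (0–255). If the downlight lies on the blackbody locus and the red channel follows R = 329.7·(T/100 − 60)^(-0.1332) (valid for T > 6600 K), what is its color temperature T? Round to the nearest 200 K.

10000 K

(t − 60)^(-0.1332) = 202/329.7 = 0.61268.
t − 60 = 0.61268^(1/-0.1332) = 0.61268^(-7.508) = 39.569, so t = 99.569.
T = 100·t = 9957 K → 10000 K to the nearest 200 K.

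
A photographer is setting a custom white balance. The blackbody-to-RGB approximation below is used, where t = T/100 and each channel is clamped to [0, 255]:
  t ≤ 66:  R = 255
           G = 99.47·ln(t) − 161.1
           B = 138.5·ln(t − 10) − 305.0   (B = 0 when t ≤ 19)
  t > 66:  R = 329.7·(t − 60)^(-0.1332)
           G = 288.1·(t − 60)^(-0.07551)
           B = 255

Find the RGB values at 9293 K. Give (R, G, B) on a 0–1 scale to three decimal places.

(0.812, 0.868, 1.000)

t = 9293/100 = 92.93; the t > 66 branch applies.
R = 329.7·(92.93 − 60)^(-0.1332) = 329.7·32.93^(-0.1332) = 329.7·0.62785 = 207.003.
G = 288.1·(92.93 − 60)^(-0.07551) = 288.1·32.93^(-0.07551) = 288.1·0.76808 = 221.284.
B = 255 by definition for t > 66.
Dividing each by 255: (0.8118, 0.8678, 1.0000) → (0.812, 0.868, 1.000).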